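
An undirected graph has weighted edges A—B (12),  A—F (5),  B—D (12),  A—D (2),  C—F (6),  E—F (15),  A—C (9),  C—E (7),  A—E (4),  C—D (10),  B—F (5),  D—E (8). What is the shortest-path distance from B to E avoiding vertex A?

18

Checking several routes:
B-F-C-E: 5 + 6 + 7 = 18
B-D-C-E: 12 + 10 + 7 = 29
B-F-E: 5 + 15 = 20
B-D-E: 12 + 8 = 20
B-F-C-D-E: 5 + 6 + 10 + 8 = 29
The minimum is 18.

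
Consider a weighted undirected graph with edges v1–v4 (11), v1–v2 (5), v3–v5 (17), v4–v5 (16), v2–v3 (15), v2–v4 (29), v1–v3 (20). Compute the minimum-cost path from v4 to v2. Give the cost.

Comparing a few candidate routes:
v4→v2: 29
v4→v5→v3→v2: 16 + 17 + 15 = 48
v4→v1→v3→v2: 11 + 20 + 15 = 46
v4→v1→v2: 11 + 5 = 16
Shortest: 16.

16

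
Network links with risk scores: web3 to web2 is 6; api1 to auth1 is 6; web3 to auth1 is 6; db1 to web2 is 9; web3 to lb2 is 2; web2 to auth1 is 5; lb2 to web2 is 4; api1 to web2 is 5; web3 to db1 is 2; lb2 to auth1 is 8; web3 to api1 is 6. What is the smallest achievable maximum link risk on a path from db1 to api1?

5

A few of the db1→api1 routes:
db1 - web3 - lb2 - web2 - api1: max(2, 2, 4, 5) = 5
db1 - web3 - auth1 - api1: max(2, 6, 6) = 6
db1 - web3 - lb2 - web2 - auth1 - api1: max(2, 2, 4, 5, 6) = 6
db1 - web3 - auth1 - web2 - api1: max(2, 6, 5, 5) = 6
db1 - web3 - web2 - api1: max(2, 6, 5) = 6
db1 - web3 - web2 - auth1 - api1: max(2, 6, 5, 6) = 6
The minimum achievable maximum is 5.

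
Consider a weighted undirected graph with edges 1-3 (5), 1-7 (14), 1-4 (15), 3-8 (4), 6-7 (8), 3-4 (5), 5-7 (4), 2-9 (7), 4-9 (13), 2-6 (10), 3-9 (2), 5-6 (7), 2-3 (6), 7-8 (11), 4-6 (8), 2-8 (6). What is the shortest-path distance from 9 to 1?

7

Comparing a few candidate routes:
9 -> 3 -> 1: 2 + 5 = 7
9 -> 2 -> 8 -> 3 -> 1: 7 + 6 + 4 + 5 = 22
9 -> 4 -> 3 -> 1: 13 + 5 + 5 = 23
9 -> 3 -> 4 -> 1: 2 + 5 + 15 = 22
9 -> 4 -> 1: 13 + 15 = 28
9 -> 2 -> 3 -> 1: 7 + 6 + 5 = 18
Best route has total 7.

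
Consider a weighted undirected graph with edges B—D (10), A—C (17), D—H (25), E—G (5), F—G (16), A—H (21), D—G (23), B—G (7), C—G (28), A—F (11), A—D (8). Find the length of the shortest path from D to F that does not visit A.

Candidate routes:
D - B - G - F: 10 + 7 + 16 = 33
D - G - F: 23 + 16 = 39
Best route has total 33.

33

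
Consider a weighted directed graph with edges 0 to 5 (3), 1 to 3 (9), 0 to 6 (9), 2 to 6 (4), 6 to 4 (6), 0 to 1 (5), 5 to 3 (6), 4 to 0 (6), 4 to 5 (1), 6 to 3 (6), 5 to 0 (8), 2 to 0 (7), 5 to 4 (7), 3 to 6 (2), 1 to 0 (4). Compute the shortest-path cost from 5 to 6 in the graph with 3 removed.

Routes from 5 to 6 avoiding 3:
5-4-0-6: 7 + 6 + 9 = 22
5-0-6: 8 + 9 = 17
Shortest: 17.

17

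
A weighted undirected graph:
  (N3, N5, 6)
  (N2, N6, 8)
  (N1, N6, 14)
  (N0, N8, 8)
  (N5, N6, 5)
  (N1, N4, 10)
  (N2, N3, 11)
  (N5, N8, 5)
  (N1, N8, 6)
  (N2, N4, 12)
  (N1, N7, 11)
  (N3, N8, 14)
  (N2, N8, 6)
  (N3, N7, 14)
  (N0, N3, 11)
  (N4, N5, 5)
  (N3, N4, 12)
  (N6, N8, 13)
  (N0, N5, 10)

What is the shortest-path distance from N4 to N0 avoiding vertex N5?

23

Checking several routes:
N4 - N3 - N0: 12 + 11 = 23
N4 - N2 - N8 - N0: 12 + 6 + 8 = 26
N4 - N1 - N8 - N0: 10 + 6 + 8 = 24
N4 - N3 - N8 - N0: 12 + 14 + 8 = 34
Best route has total 23.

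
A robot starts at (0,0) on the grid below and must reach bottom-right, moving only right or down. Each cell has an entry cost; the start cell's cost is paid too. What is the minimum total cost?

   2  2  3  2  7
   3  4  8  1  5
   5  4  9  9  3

18

Cheapest: [0,0] -> [0,1] -> [0,2] -> [0,3] -> [1,3] -> [1,4] -> [2,4]
  2 + 2 + 3 + 2 + 1 + 5 + 3 = 18
(Top row then right column would cost 24.)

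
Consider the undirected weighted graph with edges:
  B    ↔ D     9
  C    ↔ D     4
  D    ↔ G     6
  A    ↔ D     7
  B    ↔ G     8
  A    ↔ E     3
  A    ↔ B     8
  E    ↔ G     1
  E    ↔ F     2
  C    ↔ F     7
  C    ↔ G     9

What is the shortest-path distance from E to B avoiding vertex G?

Paths from E to B avoiding G:
E → F → C → D → A → B: 2 + 7 + 4 + 7 + 8 = 28
E → F → C → D → B: 2 + 7 + 4 + 9 = 22
E → A → B: 3 + 8 = 11
E → A → D → B: 3 + 7 + 9 = 19
The minimum is 11.

11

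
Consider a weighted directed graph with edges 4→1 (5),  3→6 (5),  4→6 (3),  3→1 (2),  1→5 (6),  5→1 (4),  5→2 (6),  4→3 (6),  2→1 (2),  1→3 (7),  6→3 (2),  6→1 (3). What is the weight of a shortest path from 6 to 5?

9

Paths from 6 to 5:
6 → 3 → 1 → 5: 2 + 2 + 6 = 10
6 → 1 → 5: 3 + 6 = 9
The minimum is 9.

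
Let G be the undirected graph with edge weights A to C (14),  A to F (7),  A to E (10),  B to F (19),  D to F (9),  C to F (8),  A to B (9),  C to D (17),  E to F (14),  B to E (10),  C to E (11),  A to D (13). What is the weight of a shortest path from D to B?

22

Checking several routes:
D - F - A - B: 9 + 7 + 9 = 25
D - F - B: 9 + 19 = 28
D - A - B: 13 + 9 = 22
Shortest: 22.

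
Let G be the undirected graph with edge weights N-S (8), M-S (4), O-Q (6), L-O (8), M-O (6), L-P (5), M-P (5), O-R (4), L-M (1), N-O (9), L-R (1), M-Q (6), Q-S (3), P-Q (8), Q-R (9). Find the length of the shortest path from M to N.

Some routes from M to N:
M -> S -> N: 4 + 8 = 12
M -> O -> N: 6 + 9 = 15
M -> L -> O -> N: 1 + 8 + 9 = 18
M -> Q -> S -> N: 6 + 3 + 8 = 17
M -> L -> R -> O -> N: 1 + 1 + 4 + 9 = 15
Shortest: 12.

12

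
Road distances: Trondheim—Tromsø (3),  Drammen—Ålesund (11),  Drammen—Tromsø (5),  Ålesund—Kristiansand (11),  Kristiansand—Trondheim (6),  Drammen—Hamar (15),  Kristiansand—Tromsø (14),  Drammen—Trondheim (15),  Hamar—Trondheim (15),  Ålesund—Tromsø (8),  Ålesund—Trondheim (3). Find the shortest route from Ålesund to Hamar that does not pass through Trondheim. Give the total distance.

26

Routes from Ålesund to Hamar avoiding Trondheim:
Ålesund-Drammen-Hamar: 11 + 15 = 26
Ålesund-Kristiansand-Tromsø-Drammen-Hamar: 11 + 14 + 5 + 15 = 45
Ålesund-Tromsø-Drammen-Hamar: 8 + 5 + 15 = 28
Best route has total 26.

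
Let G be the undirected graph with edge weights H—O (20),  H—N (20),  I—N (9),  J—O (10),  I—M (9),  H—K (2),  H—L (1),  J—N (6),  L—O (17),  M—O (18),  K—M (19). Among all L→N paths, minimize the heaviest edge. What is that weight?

17

A few of the L→N routes:
L-H-K-M-I-N: max(1, 2, 19, 9, 9) = 19
L-H-K-M-O-J-N: max(1, 2, 19, 18, 10, 6) = 19
L-O-J-N: max(17, 10, 6) = 17
L-H-N: max(1, 20) = 20
L-O-M-I-N: max(17, 18, 9, 9) = 18
L-H-O-J-N: max(1, 20, 10, 6) = 20
Best route has worst link 17.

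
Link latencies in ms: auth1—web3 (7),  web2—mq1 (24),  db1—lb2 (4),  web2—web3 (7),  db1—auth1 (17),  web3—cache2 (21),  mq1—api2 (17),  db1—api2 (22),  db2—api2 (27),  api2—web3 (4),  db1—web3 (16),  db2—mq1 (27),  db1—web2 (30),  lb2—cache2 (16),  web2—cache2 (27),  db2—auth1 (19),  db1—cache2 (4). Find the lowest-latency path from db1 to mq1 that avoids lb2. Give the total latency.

37

Some routes from db1 to mq1 avoiding lb2:
db1 - web3 - api2 - mq1: 16 + 4 + 17 = 37
db1 - auth1 - web3 - api2 - mq1: 17 + 7 + 4 + 17 = 45
db1 - api2 - mq1: 22 + 17 = 39
Best route has total 37 ms.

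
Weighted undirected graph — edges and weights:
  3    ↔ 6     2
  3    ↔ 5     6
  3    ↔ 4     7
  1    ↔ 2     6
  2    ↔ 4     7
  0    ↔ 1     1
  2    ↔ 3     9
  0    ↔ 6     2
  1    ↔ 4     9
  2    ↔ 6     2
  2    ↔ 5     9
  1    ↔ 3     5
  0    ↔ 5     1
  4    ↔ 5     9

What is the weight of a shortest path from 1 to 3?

Some routes from 1 to 3:
1 - 3: 5
1 - 0 - 6 - 3: 1 + 2 + 2 = 5
1 - 0 - 5 - 3: 1 + 1 + 6 = 8
Shortest: 5.

5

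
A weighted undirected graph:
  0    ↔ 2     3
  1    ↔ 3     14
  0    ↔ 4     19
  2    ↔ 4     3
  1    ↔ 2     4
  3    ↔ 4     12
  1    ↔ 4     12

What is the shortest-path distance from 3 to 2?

15

Some routes from 3 to 2:
3→4→1→2: 12 + 12 + 4 = 28
3→1→2: 14 + 4 = 18
3→4→2: 12 + 3 = 15
The minimum is 15.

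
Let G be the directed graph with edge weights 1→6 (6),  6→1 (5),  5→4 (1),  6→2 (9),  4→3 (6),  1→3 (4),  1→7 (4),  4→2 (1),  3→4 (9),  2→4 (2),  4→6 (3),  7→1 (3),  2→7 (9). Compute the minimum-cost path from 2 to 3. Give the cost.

8

Paths from 2 to 3:
2 → 7 → 1 → 3: 9 + 3 + 4 = 16
2 → 4 → 6 → 1 → 3: 2 + 3 + 5 + 4 = 14
2 → 4 → 3: 2 + 6 = 8
Best route has total 8.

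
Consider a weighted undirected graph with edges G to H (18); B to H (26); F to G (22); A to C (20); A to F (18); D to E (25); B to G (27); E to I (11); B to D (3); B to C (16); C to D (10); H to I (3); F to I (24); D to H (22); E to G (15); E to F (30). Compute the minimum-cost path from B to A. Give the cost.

A few of the B→A routes:
B - D - C - A: 3 + 10 + 20 = 33
B - G - F - A: 27 + 22 + 18 = 67
B - D - E - F - A: 3 + 25 + 30 + 18 = 76
B - H - I - F - A: 26 + 3 + 24 + 18 = 71
B - D - H - I - F - A: 3 + 22 + 3 + 24 + 18 = 70
B - C - A: 16 + 20 = 36
Best route has total 33.

33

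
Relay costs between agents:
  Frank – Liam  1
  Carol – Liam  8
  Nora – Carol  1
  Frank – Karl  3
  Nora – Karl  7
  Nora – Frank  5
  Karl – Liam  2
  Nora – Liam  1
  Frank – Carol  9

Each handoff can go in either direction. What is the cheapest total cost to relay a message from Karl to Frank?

Some routes from Karl to Frank:
Karl -> Nora -> Liam -> Frank: 7 + 1 + 1 = 9
Karl -> Frank: 3
Karl -> Liam -> Frank: 2 + 1 = 3
Karl -> Liam -> Nora -> Carol -> Frank: 2 + 1 + 1 + 9 = 13
Karl -> Nora -> Frank: 7 + 5 = 12
Karl -> Liam -> Nora -> Frank: 2 + 1 + 5 = 8
The minimum is 3.

3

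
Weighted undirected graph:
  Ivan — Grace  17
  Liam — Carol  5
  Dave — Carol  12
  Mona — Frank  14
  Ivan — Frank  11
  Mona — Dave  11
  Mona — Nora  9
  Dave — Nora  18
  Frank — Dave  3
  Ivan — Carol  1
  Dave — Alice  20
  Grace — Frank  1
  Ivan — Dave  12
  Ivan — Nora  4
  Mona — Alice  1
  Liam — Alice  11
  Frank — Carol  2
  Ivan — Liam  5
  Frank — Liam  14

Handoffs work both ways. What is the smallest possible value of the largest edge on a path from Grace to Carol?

2

Checking several routes:
Grace→Frank→Ivan→Nora→Mona→Alice→Liam→Carol: max(1, 11, 4, 9, 1, 11, 5) = 11
Grace→Frank→Carol: max(1, 2) = 2
Grace→Frank→Ivan→Liam→Carol: max(1, 11, 5, 5) = 11
Best route has worst link 2.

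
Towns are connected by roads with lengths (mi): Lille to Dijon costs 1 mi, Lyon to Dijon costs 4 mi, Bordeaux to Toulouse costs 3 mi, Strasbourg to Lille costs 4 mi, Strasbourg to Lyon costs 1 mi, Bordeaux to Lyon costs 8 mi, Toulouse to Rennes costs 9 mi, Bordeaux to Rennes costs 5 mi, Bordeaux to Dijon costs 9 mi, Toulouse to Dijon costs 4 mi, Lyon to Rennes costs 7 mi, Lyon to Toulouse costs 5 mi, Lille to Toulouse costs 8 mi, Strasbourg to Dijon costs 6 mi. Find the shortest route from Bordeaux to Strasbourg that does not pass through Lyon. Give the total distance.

12

Comparing a few candidate routes:
Bordeaux - Dijon - Lille - Strasbourg: 9 + 1 + 4 = 14
Bordeaux - Toulouse - Dijon - Lille - Strasbourg: 3 + 4 + 1 + 4 = 12
Bordeaux - Toulouse - Dijon - Strasbourg: 3 + 4 + 6 = 13
Bordeaux - Dijon - Strasbourg: 9 + 6 = 15
The minimum is 12 mi.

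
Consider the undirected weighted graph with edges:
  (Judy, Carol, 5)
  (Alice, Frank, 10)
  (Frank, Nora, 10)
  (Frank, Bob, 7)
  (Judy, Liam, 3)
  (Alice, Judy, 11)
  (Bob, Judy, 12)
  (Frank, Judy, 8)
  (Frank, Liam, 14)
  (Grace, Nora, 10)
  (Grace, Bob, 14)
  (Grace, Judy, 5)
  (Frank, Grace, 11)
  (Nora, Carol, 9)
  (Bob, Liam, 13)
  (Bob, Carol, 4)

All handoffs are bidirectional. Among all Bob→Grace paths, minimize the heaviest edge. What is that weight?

A few of the Bob→Grace routes:
Bob-Frank-Judy-Grace: max(7, 8, 5) = 8
Bob-Carol-Judy-Grace: max(4, 5, 5) = 5
Bob-Carol-Judy-Frank-Nora-Grace: max(4, 5, 8, 10, 10) = 10
Best route has worst link 5.

5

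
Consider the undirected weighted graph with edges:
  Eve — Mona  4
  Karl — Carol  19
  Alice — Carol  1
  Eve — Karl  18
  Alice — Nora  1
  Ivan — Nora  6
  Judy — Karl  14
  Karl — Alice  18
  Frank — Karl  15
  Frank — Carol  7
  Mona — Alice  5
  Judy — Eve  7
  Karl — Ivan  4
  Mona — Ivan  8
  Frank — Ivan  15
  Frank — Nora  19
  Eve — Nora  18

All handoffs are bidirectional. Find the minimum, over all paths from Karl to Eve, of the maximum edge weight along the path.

6

A few of the Karl→Eve routes:
Karl-Ivan-Nora-Alice-Mona-Eve: max(4, 6, 1, 5, 4) = 6
Karl-Judy-Eve: max(14, 7) = 14
Karl-Ivan-Mona-Eve: max(4, 8, 4) = 8
Best route has worst link 6.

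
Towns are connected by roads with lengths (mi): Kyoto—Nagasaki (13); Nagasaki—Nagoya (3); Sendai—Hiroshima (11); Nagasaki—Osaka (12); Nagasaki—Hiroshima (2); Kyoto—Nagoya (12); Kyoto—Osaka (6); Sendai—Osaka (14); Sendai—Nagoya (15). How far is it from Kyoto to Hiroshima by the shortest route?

15

Some routes from Kyoto to Hiroshima:
Kyoto - Nagasaki - Hiroshima: 13 + 2 = 15
Kyoto - Osaka - Nagasaki - Hiroshima: 6 + 12 + 2 = 20
Kyoto - Nagoya - Nagasaki - Hiroshima: 12 + 3 + 2 = 17
Best route has total 15 mi.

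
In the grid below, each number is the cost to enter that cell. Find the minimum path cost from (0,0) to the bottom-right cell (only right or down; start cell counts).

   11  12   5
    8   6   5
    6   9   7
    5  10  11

48

Take [0,0] [1,0] [1,1] [1,2] [2,2] [3,2] for a total of 11 + 8 + 6 + 5 + 7 + 11 = 48.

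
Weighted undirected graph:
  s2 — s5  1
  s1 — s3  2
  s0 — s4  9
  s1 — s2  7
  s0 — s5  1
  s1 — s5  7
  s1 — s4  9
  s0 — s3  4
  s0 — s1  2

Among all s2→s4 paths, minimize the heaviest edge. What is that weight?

Checking several routes:
s2 → s5 → s1 → s0 → s4: max(1, 7, 2, 9) = 9
s2 → s5 → s1 → s4: max(1, 7, 9) = 9
s2 → s5 → s1 → s3 → s0 → s4: max(1, 7, 2, 4, 9) = 9
The minimum achievable maximum is 9.

9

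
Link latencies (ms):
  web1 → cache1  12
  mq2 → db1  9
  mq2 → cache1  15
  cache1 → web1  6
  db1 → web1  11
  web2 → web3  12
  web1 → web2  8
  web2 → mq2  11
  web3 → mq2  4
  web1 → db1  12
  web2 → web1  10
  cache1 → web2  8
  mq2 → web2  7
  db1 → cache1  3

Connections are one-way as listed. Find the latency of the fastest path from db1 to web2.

11

Candidate routes:
db1→web1→web2: 11 + 8 = 19
db1→web1→cache1→web2: 11 + 12 + 8 = 31
db1→cache1→web1→web2: 3 + 6 + 8 = 17
db1→cache1→web2: 3 + 8 = 11
The minimum is 11 ms.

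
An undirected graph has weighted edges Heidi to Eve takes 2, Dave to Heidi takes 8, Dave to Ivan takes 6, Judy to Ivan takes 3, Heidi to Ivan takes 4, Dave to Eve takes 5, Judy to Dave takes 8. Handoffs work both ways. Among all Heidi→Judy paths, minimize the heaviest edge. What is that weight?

Comparing a few candidate routes:
Heidi-Ivan-Judy: max(4, 3) = 4
Heidi-Eve-Dave-Ivan-Judy: max(2, 5, 6, 3) = 6
Heidi-Dave-Ivan-Judy: max(8, 6, 3) = 8
Heidi-Dave-Judy: max(8, 8) = 8
The minimum achievable maximum is 4.

4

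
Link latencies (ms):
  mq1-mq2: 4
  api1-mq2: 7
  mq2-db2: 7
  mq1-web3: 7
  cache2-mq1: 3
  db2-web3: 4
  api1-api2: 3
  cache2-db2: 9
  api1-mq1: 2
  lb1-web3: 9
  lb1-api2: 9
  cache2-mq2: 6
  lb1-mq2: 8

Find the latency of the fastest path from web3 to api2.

12

A few of the web3→api2 routes:
web3-db2-mq2-api1-api2: 4 + 7 + 7 + 3 = 21
web3-lb1-api2: 9 + 9 = 18
web3-mq1-api1-api2: 7 + 2 + 3 = 12
web3-db2-cache2-mq1-api1-api2: 4 + 9 + 3 + 2 + 3 = 21
web3-db2-mq2-mq1-api1-api2: 4 + 7 + 4 + 2 + 3 = 20
Shortest: 12 ms.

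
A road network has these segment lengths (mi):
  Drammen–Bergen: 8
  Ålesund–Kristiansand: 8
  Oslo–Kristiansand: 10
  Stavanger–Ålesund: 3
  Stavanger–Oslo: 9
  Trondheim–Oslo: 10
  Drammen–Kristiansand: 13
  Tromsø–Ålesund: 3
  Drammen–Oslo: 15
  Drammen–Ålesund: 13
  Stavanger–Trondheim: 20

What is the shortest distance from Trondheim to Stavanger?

19

Comparing a few candidate routes:
Trondheim - Oslo - Kristiansand - Ålesund - Stavanger: 10 + 10 + 8 + 3 = 31
Trondheim - Stavanger: 20
Trondheim - Oslo - Kristiansand - Drammen - Ålesund - Stavanger: 10 + 10 + 13 + 13 + 3 = 49
Trondheim - Oslo - Drammen - Ålesund - Stavanger: 10 + 15 + 13 + 3 = 41
Trondheim - Oslo - Stavanger: 10 + 9 = 19
Shortest: 19 mi.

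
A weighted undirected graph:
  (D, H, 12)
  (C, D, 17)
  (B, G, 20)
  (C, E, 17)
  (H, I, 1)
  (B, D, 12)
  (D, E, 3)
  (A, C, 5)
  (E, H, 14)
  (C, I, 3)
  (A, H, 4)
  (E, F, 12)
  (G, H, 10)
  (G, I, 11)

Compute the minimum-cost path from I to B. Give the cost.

Comparing a few candidate routes:
I - H - D - B: 1 + 12 + 12 = 25
I - G - B: 11 + 20 = 31
I - H - G - B: 1 + 10 + 20 = 31
I - C - D - B: 3 + 17 + 12 = 32
I - H - E - D - B: 1 + 14 + 3 + 12 = 30
The minimum is 25.

25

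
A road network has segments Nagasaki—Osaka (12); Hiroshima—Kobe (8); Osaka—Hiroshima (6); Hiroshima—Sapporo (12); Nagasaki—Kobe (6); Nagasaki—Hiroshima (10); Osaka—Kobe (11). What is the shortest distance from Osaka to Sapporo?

Checking several routes:
Osaka -> Hiroshima -> Sapporo: 6 + 12 = 18
Osaka -> Nagasaki -> Hiroshima -> Sapporo: 12 + 10 + 12 = 34
Osaka -> Nagasaki -> Kobe -> Hiroshima -> Sapporo: 12 + 6 + 8 + 12 = 38
Osaka -> Kobe -> Hiroshima -> Sapporo: 11 + 8 + 12 = 31
The minimum is 18 mi.

18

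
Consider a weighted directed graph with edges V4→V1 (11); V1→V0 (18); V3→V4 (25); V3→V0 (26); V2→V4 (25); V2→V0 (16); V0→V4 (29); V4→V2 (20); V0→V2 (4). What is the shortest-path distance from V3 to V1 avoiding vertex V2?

36

Candidate routes:
V3→V4→V1: 25 + 11 = 36
V3→V0→V4→V1: 26 + 29 + 11 = 66
Best route has total 36.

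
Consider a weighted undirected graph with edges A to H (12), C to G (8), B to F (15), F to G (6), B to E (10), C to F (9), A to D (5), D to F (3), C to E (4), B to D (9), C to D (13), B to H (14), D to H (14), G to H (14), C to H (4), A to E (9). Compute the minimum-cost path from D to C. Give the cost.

Comparing a few candidate routes:
D - F - C: 3 + 9 = 12
D - F - G - C: 3 + 6 + 8 = 17
D - C: 13
The minimum is 12.

12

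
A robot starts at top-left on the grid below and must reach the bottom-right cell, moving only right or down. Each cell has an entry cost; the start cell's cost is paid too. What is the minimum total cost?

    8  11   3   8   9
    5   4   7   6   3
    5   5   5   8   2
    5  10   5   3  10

45

One optimal route is (0,0) (1,0) (1,1) (1,2) (1,3) (1,4) (2,4) (3,4).
Its cost is 8 + 5 + 4 + 7 + 6 + 3 + 2 + 10 = 45.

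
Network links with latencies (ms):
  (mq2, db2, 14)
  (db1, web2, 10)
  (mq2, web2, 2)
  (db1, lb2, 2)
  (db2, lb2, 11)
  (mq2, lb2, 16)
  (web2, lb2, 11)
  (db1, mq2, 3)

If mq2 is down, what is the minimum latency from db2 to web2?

Candidate routes:
db2-lb2-db1-web2: 11 + 2 + 10 = 23
db2-lb2-web2: 11 + 11 = 22
Shortest: 22 ms.

22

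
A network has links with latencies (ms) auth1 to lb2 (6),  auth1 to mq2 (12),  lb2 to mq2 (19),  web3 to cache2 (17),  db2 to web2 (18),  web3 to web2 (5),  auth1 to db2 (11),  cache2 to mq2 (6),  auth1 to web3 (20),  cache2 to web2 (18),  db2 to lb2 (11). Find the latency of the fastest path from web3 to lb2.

A few of the web3→lb2 routes:
web3-web2-db2-lb2: 5 + 18 + 11 = 34
web3-auth1-lb2: 20 + 6 = 26
web3-cache2-mq2-lb2: 17 + 6 + 19 = 42
web3-web2-db2-auth1-lb2: 5 + 18 + 11 + 6 = 40
web3-cache2-mq2-auth1-lb2: 17 + 6 + 12 + 6 = 41
Shortest: 26 ms.

26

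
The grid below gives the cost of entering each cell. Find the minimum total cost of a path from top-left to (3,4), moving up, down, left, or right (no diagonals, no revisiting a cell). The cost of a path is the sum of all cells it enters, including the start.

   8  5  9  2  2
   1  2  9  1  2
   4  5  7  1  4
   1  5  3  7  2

Cheapest: [0,0] → [1,0] → [1,1] → [1,2] → [1,3] → [2,3] → [2,4] → [3,4]
  8 + 1 + 2 + 9 + 1 + 1 + 4 + 2 = 28

28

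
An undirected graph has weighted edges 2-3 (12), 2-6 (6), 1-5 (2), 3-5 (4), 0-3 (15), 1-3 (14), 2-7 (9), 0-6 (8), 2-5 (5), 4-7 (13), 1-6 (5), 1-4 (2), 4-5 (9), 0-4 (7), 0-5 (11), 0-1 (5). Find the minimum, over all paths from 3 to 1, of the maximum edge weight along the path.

4

A few of the 3→1 routes:
3 - 5 - 2 - 6 - 1: max(4, 5, 6, 5) = 6
3 - 5 - 2 - 6 - 0 - 4 - 1: max(4, 5, 6, 8, 7, 2) = 8
3 - 5 - 1: max(4, 2) = 4
The minimum achievable maximum is 4.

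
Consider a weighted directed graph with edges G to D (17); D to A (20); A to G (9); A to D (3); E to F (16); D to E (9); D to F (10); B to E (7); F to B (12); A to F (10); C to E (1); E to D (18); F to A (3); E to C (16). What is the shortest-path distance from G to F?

27

Routes from G to F:
G-D-F: 17 + 10 = 27
G-D-A-F: 17 + 20 + 10 = 47
G-D-E-F: 17 + 9 + 16 = 42
The minimum is 27.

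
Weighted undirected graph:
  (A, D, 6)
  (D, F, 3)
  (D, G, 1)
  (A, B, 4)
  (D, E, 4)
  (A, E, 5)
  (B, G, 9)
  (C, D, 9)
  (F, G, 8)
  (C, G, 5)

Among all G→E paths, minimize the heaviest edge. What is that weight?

4

Comparing a few candidate routes:
G→D→E: max(1, 4) = 4
G→F→D→E: max(8, 3, 4) = 8
G→D→A→E: max(1, 6, 5) = 6
G→F→D→A→E: max(8, 3, 6, 5) = 8
Best route has worst link 4.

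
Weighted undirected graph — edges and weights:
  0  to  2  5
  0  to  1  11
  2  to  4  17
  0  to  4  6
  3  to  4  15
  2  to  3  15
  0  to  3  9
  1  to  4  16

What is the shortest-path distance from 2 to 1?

Comparing a few candidate routes:
2 → 0 → 4 → 1: 5 + 6 + 16 = 27
2 → 0 → 3 → 4 → 1: 5 + 9 + 15 + 16 = 45
2 → 4 → 1: 17 + 16 = 33
2 → 3 → 0 → 1: 15 + 9 + 11 = 35
2 → 0 → 1: 5 + 11 = 16
2 → 4 → 0 → 1: 17 + 6 + 11 = 34
The minimum is 16.

16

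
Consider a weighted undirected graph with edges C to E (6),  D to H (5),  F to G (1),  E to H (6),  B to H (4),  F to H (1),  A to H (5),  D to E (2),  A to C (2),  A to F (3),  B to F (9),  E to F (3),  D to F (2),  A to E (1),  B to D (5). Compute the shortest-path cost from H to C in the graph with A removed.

A few of the H→C routes:
H → F → E → C: 1 + 3 + 6 = 10
H → F → D → E → C: 1 + 2 + 2 + 6 = 11
H → E → C: 6 + 6 = 12
Shortest: 10.

10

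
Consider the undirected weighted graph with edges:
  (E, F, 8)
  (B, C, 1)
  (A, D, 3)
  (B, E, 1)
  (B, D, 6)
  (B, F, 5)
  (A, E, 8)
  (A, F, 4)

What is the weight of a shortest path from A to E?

Paths from A to E:
A→F→B→E: 4 + 5 + 1 = 10
A→D→B→F→E: 3 + 6 + 5 + 8 = 22
A→E: 8
A→D→B→E: 3 + 6 + 1 = 10
A→F→E: 4 + 8 = 12
Shortest: 8.

8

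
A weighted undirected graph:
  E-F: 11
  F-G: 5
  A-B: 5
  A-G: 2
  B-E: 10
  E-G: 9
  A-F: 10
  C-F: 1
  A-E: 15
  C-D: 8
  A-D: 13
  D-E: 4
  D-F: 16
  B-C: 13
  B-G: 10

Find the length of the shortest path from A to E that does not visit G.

A few of the A→E routes:
A→D→E: 13 + 4 = 17
A→E: 15
A→F→E: 10 + 11 = 21
A→B→E: 5 + 10 = 15
A→F→C→D→E: 10 + 1 + 8 + 4 = 23
Shortest: 15.

15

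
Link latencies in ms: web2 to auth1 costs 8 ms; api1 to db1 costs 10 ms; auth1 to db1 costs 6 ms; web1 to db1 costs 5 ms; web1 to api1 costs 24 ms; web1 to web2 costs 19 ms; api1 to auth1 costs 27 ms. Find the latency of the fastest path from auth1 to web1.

Routes from auth1 to web1:
auth1 -> db1 -> api1 -> web1: 6 + 10 + 24 = 40
auth1 -> web2 -> web1: 8 + 19 = 27
auth1 -> api1 -> web1: 27 + 24 = 51
auth1 -> db1 -> web1: 6 + 5 = 11
auth1 -> api1 -> db1 -> web1: 27 + 10 + 5 = 42
Best route has total 11 ms.

11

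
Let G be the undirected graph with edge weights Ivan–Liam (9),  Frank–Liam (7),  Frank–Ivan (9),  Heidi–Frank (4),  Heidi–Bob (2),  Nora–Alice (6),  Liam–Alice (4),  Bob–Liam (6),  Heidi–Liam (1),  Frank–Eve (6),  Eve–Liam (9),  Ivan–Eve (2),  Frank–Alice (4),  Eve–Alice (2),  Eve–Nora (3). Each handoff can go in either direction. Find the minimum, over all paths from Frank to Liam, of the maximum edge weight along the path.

4

A few of the Frank→Liam routes:
Frank → Eve → Nora → Alice → Liam: max(6, 3, 6, 4) = 6
Frank → Heidi → Bob → Liam: max(4, 2, 6) = 6
Frank → Liam: max(7) = 7
Frank → Eve → Alice → Liam: max(6, 2, 4) = 6
Frank → Alice → Liam: max(4, 4) = 4
Frank → Heidi → Liam: max(4, 1) = 4
Best route has worst link 4.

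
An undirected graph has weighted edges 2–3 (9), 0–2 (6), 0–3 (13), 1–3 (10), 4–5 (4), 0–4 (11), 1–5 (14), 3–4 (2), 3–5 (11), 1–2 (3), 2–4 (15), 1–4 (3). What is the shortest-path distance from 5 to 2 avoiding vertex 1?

Some routes from 5 to 2 avoiding 1:
5-4-3-2: 4 + 2 + 9 = 15
5-3-2: 11 + 9 = 20
5-4-2: 4 + 15 = 19
5-4-3-0-2: 4 + 2 + 13 + 6 = 25
5-4-0-2: 4 + 11 + 6 = 21
Best route has total 15.

15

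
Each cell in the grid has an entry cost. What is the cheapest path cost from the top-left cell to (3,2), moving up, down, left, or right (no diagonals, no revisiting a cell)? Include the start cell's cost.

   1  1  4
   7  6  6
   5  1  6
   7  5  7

21

One optimal route is [0,0] -> [0,1] -> [1,1] -> [2,1] -> [3,1] -> [3,2].
Its cost is 1 + 1 + 6 + 1 + 5 + 7 = 21.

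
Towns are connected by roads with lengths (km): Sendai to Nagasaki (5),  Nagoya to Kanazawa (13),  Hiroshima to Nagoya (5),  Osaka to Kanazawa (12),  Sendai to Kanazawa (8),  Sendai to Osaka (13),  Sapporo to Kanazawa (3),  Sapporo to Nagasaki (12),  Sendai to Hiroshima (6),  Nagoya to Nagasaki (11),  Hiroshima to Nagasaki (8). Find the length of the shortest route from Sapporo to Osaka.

Comparing a few candidate routes:
Sapporo→Kanazawa→Osaka: 3 + 12 = 15
Sapporo→Nagasaki→Sendai→Osaka: 12 + 5 + 13 = 30
Sapporo→Nagasaki→Sendai→Kanazawa→Osaka: 12 + 5 + 8 + 12 = 37
Sapporo→Kanazawa→Sendai→Osaka: 3 + 8 + 13 = 24
Sapporo→Nagasaki→Hiroshima→Sendai→Osaka: 12 + 8 + 6 + 13 = 39
The minimum is 15 km.

15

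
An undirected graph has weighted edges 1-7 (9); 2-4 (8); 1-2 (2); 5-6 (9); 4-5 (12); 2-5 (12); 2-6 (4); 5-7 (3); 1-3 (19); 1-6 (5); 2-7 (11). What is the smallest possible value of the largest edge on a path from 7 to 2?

9

Some routes from 7 to 2:
7 -> 5 -> 6 -> 2: max(3, 9, 4) = 9
7 -> 1 -> 6 -> 2: max(9, 5, 4) = 9
7 -> 5 -> 6 -> 1 -> 2: max(3, 9, 5, 2) = 9
7 -> 2: max(11) = 11
7 -> 1 -> 2: max(9, 2) = 9
Smallest bottleneck: 9.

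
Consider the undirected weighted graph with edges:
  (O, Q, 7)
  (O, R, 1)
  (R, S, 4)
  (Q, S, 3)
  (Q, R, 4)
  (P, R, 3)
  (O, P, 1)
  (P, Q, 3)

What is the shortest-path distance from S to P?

6

A few of the S→P routes:
S→R→O→P: 4 + 1 + 1 = 6
S→R→P: 4 + 3 = 7
S→Q→P: 3 + 3 = 6
S→Q→R→O→P: 3 + 4 + 1 + 1 = 9
Best route has total 6.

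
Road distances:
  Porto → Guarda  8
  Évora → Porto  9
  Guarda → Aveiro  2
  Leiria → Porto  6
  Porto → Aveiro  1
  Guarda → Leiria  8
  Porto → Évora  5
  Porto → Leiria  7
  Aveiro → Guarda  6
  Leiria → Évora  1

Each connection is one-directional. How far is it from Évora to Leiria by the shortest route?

16

Paths from Évora to Leiria:
Évora -> Porto -> Guarda -> Leiria: 9 + 8 + 8 = 25
Évora -> Porto -> Leiria: 9 + 7 = 16
Évora -> Porto -> Aveiro -> Guarda -> Leiria: 9 + 1 + 6 + 8 = 24
The minimum is 16.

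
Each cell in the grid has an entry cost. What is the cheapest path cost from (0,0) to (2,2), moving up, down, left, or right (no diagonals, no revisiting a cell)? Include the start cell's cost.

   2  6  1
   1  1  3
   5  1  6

11

Take (0,0) → (1,0) → (1,1) → (2,1) → (2,2) for a total of 2 + 1 + 1 + 1 + 6 = 11.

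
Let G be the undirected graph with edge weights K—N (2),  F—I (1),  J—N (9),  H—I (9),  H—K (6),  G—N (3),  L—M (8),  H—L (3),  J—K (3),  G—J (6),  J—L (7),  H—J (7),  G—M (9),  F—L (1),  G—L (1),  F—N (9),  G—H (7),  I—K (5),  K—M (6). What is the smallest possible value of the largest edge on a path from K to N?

2

Checking several routes:
K -> I -> F -> L -> J -> G -> N: max(5, 1, 1, 7, 6, 3) = 7
K -> I -> F -> L -> G -> N: max(5, 1, 1, 1, 3) = 5
K -> J -> G -> N: max(3, 6, 3) = 6
K -> I -> F -> L -> J -> H -> G -> N: max(5, 1, 1, 7, 7, 7, 3) = 7
K -> N: max(2) = 2
K -> H -> L -> G -> N: max(6, 3, 1, 3) = 6
Smallest bottleneck: 2.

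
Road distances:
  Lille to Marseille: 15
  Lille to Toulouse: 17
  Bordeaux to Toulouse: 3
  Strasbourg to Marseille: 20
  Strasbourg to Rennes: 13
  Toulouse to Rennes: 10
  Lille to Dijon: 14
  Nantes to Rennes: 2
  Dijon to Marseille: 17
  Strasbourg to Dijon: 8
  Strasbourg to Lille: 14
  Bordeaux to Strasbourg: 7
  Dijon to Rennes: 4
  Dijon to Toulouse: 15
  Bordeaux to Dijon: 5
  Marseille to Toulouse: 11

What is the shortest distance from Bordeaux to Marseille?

14

Some routes from Bordeaux to Marseille:
Bordeaux - Strasbourg - Marseille: 7 + 20 = 27
Bordeaux - Toulouse - Marseille: 3 + 11 = 14
Bordeaux - Dijon - Marseille: 5 + 17 = 22
Bordeaux - Dijon - Rennes - Toulouse - Marseille: 5 + 4 + 10 + 11 = 30
Best route has total 14.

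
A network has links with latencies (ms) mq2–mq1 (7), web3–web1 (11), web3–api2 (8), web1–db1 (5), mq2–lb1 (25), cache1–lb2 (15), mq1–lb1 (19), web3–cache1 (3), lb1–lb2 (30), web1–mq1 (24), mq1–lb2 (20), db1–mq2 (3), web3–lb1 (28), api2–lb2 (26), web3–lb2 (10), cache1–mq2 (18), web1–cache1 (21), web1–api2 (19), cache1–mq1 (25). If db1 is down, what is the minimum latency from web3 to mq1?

28

Some routes from web3 to mq1 avoiding db1:
web3 - cache1 - mq2 - mq1: 3 + 18 + 7 = 28
web3 - cache1 - lb2 - mq1: 3 + 15 + 20 = 38
web3 - cache1 - mq1: 3 + 25 = 28
web3 - web1 - mq1: 11 + 24 = 35
web3 - lb2 - mq1: 10 + 20 = 30
Shortest: 28 ms.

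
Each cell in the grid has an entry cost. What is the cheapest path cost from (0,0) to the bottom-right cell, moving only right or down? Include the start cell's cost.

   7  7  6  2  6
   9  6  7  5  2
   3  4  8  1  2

One optimal route is [0,0] → [0,1] → [0,2] → [0,3] → [1,3] → [2,3] → [2,4].
Its cost is 7 + 7 + 6 + 2 + 5 + 1 + 2 = 30.

30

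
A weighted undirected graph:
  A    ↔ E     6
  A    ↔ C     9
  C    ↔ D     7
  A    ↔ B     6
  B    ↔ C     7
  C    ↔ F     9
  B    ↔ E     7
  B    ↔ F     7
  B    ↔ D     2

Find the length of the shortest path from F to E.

14

Comparing a few candidate routes:
F -> C -> A -> E: 9 + 9 + 6 = 24
F -> B -> A -> E: 7 + 6 + 6 = 19
F -> B -> E: 7 + 7 = 14
F -> C -> D -> B -> E: 9 + 7 + 2 + 7 = 25
F -> C -> B -> E: 9 + 7 + 7 = 23
Best route has total 14.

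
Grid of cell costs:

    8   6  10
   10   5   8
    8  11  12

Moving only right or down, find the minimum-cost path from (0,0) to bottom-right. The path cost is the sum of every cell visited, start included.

Take r0c0 → r0c1 → r1c1 → r1c2 → r2c2 for a total of 8 + 6 + 5 + 8 + 12 = 39.
(Top row then right column would cost 44.)

39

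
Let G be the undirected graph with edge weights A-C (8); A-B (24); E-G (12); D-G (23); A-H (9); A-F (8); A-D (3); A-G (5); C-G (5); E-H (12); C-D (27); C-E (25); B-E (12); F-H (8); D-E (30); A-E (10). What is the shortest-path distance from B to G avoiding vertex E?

29

A few of the B→G routes:
B → A → G: 24 + 5 = 29
B → A → D → C → G: 24 + 3 + 27 + 5 = 59
B → A → D → G: 24 + 3 + 23 = 50
B → A → C → G: 24 + 8 + 5 = 37
The minimum is 29.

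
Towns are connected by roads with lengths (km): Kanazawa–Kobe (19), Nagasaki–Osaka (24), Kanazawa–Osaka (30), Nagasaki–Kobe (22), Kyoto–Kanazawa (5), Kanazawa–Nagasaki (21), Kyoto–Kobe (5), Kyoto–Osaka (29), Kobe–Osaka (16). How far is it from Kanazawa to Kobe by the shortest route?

Checking several routes:
Kanazawa-Kyoto-Kobe: 5 + 5 = 10
Kanazawa-Kyoto-Osaka-Kobe: 5 + 29 + 16 = 50
Kanazawa-Nagasaki-Kobe: 21 + 22 = 43
Kanazawa-Kobe: 19
Kanazawa-Osaka-Kobe: 30 + 16 = 46
Kanazawa-Nagasaki-Osaka-Kobe: 21 + 24 + 16 = 61
The minimum is 10 km.

10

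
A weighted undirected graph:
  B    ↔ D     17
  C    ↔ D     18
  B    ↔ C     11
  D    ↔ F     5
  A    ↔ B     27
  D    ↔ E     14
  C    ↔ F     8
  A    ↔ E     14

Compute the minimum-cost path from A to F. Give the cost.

33

Some routes from A to F:
A -> B -> C -> D -> F: 27 + 11 + 18 + 5 = 61
A -> E -> D -> F: 14 + 14 + 5 = 33
A -> E -> D -> C -> F: 14 + 14 + 18 + 8 = 54
A -> B -> D -> F: 27 + 17 + 5 = 49
A -> B -> C -> F: 27 + 11 + 8 = 46
Best route has total 33.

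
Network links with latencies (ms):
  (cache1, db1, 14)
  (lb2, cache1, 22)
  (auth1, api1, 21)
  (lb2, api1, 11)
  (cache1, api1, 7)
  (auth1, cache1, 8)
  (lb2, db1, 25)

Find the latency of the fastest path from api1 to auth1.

15

Candidate routes:
api1→lb2→db1→cache1→auth1: 11 + 25 + 14 + 8 = 58
api1→lb2→cache1→auth1: 11 + 22 + 8 = 41
api1→auth1: 21
api1→cache1→auth1: 7 + 8 = 15
Best route has total 15 ms.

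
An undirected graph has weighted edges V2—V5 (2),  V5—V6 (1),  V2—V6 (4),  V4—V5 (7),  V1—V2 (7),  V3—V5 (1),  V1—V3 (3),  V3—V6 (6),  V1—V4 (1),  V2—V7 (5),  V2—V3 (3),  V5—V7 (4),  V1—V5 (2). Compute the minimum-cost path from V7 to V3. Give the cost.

5

Comparing a few candidate routes:
V7 → V2 → V3: 5 + 3 = 8
V7 → V5 → V3: 4 + 1 = 5
V7 → V2 → V5 → V3: 5 + 2 + 1 = 8
V7 → V5 → V1 → V3: 4 + 2 + 3 = 9
The minimum is 5.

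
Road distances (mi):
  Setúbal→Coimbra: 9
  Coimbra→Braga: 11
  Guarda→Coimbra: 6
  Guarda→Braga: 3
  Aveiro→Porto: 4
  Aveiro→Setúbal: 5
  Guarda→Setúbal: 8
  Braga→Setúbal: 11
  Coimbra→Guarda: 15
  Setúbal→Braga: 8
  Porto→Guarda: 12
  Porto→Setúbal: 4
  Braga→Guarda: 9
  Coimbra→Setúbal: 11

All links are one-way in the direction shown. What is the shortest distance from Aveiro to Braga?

Comparing a few candidate routes:
Aveiro→Setúbal→Braga: 5 + 8 = 13
Aveiro→Setúbal→Coimbra→Braga: 5 + 9 + 11 = 25
Aveiro→Porto→Setúbal→Braga: 4 + 4 + 8 = 16
Aveiro→Porto→Guarda→Braga: 4 + 12 + 3 = 19
Best route has total 13 mi.

13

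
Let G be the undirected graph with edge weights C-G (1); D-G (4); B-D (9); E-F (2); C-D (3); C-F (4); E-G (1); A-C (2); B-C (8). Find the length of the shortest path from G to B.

Comparing a few candidate routes:
G -> D -> B: 4 + 9 = 13
G -> C -> D -> B: 1 + 3 + 9 = 13
G -> E -> F -> C -> B: 1 + 2 + 4 + 8 = 15
G -> C -> B: 1 + 8 = 9
Shortest: 9.

9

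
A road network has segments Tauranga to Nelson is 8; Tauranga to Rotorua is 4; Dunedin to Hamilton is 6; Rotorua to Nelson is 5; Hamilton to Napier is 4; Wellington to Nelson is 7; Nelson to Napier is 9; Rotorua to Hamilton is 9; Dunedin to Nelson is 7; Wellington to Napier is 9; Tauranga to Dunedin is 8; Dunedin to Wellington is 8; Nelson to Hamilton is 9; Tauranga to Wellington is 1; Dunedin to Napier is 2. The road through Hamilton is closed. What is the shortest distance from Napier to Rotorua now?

14

A few of the Napier→Rotorua routes:
Napier → Dunedin → Nelson → Rotorua: 2 + 7 + 5 = 14
Napier → Nelson → Rotorua: 9 + 5 = 14
Napier → Dunedin → Tauranga → Rotorua: 2 + 8 + 4 = 14
Best route has total 14.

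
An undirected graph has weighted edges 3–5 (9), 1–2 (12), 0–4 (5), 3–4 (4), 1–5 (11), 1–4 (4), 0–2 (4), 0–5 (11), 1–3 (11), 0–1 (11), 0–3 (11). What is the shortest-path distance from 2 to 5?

15

Checking several routes:
2 → 0 → 5: 4 + 11 = 15
2 → 0 → 4 → 3 → 5: 4 + 5 + 4 + 9 = 22
2 → 1 → 5: 12 + 11 = 23
2 → 0 → 4 → 1 → 5: 4 + 5 + 4 + 11 = 24
Shortest: 15.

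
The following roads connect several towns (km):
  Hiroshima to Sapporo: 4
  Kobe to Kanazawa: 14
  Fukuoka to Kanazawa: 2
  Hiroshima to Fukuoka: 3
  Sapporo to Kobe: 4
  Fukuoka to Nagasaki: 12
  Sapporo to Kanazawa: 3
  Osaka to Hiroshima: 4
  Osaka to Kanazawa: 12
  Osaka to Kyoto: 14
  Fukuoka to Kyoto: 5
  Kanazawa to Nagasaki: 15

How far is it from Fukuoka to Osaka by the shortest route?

7

Comparing a few candidate routes:
Fukuoka - Kyoto - Osaka: 5 + 14 = 19
Fukuoka - Kanazawa - Sapporo - Hiroshima - Osaka: 2 + 3 + 4 + 4 = 13
Fukuoka - Hiroshima - Sapporo - Kanazawa - Osaka: 3 + 4 + 3 + 12 = 22
Fukuoka - Kanazawa - Kobe - Sapporo - Hiroshima - Osaka: 2 + 14 + 4 + 4 + 4 = 28
Fukuoka - Kanazawa - Osaka: 2 + 12 = 14
Fukuoka - Hiroshima - Osaka: 3 + 4 = 7
Best route has total 7 km.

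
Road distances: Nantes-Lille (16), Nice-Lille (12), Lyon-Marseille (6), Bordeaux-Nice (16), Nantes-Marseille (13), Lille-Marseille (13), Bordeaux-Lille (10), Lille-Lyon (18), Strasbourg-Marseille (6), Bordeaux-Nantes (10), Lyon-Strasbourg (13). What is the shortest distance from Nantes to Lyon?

Comparing a few candidate routes:
Nantes→Lille→Marseille→Lyon: 16 + 13 + 6 = 35
Nantes→Marseille→Strasbourg→Lyon: 13 + 6 + 13 = 32
Nantes→Marseille→Lyon: 13 + 6 = 19
Nantes→Lille→Lyon: 16 + 18 = 34
The minimum is 19.

19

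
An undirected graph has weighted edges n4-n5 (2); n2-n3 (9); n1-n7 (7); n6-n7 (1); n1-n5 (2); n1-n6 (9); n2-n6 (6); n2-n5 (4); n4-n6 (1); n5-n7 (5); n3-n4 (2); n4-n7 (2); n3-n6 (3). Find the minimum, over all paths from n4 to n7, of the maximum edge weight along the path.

Some routes from n4 to n7:
n4 → n5 → n7: max(2, 5) = 5
n4 → n3 → n6 → n7: max(2, 3, 1) = 3
n4 → n6 → n7: max(1, 1) = 1
n4 → n7: max(2) = 2
Smallest bottleneck: 1.

1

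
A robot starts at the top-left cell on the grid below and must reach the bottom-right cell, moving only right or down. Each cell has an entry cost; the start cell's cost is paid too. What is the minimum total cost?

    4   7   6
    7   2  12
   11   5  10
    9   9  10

Cheapest: [0,0] [0,1] [1,1] [2,1] [3,1] [3,2]
  4 + 7 + 2 + 5 + 9 + 10 = 37
For comparison, the top-then-right route costs 49.

37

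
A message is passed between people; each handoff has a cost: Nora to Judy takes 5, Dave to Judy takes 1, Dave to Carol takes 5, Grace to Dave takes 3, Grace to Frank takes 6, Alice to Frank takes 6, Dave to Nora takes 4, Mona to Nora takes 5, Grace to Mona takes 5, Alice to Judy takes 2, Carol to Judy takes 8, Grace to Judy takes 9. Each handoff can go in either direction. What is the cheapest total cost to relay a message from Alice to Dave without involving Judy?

15

Candidate routes:
Alice→Frank→Grace→Mona→Nora→Dave: 6 + 6 + 5 + 5 + 4 = 26
Alice→Frank→Grace→Dave: 6 + 6 + 3 = 15
The minimum is 15.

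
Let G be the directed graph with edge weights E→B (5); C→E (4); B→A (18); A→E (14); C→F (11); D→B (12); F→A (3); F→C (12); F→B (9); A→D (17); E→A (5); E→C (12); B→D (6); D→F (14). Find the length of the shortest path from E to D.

Some routes from E to D:
E - A - D: 5 + 17 = 22
E - B - A - D: 5 + 18 + 17 = 40
E - B - D: 5 + 6 = 11
E - C - F - B - D: 12 + 11 + 9 + 6 = 38
The minimum is 11.

11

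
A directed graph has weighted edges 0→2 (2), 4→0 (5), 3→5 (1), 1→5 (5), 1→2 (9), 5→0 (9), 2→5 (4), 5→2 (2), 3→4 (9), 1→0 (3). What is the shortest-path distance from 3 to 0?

Paths from 3 to 0:
3 -> 5 -> 0: 1 + 9 = 10
3 -> 4 -> 0: 9 + 5 = 14
Shortest: 10.

10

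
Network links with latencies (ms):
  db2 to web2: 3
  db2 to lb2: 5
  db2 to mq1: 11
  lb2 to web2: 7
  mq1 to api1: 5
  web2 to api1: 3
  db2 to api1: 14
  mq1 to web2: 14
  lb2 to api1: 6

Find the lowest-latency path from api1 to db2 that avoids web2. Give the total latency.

11

Paths from api1 to db2 avoiding web2:
api1 → db2: 14
api1 → mq1 → db2: 5 + 11 = 16
api1 → lb2 → db2: 6 + 5 = 11
Best route has total 11 ms.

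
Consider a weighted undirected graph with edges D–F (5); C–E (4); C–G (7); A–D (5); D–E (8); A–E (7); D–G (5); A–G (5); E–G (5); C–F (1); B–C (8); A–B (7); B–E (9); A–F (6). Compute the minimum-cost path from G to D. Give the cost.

5

Comparing a few candidate routes:
G-A-F-D: 5 + 6 + 5 = 16
G-D: 5
G-E-C-F-D: 5 + 4 + 1 + 5 = 15
G-E-D: 5 + 8 = 13
G-A-D: 5 + 5 = 10
G-C-F-D: 7 + 1 + 5 = 13
Shortest: 5.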